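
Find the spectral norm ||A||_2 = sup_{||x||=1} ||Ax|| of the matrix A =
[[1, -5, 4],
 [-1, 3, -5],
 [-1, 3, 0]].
||A||_2 ≈ 8.9237 (= sqrt(largest eigenvalue of A^T A))

||A||_2 = sigma_max(A) = sqrt(lambda_max(A^T A)). Form the symmetric matrix M = A^T A =
[[3, -11, 9],
 [-11, 43, -35],
 [9, -35, 41]].
Its characteristic polynomial (trace, sum of principal 2x2 minors, determinant of M give the coefficients) is
  p(λ) = det(λ I - M) = λ^3 - 87λ^2 + 588λ - 100.
No integer candidate from the rational root theorem (±divisors of 100) is a root, so the roots are irrational. The cubic discriminant is Δ = 1632156048 > 0, so there are three distinct real roots. p(0) = -100 and p(1) = 402 have opposite signs, so a root lies in (0, 1); Newton's method refines it to λ ≈ 0.1746. p(7) = 96 and p(8) = -452 have opposite signs, so a root lies in (7, 8); Newton's method refines it to λ ≈ 7.1936. p(79) = -3576 and p(80) = 2140 have opposite signs, so a root lies in (79, 80); Newton's method refines it to λ ≈ 79.6318. Check (Vieta): the three roots sum to 87, matching tr M = 87.
So the eigenvalues of A^T A are ≈ 0.1746, 7.1936, 79.6318 (all ≥ 0, as they must be for A^T A). The largest is λ_max ≈ 79.6318, hence ||A||_2 = sqrt(λ_max) ≈ 8.9237.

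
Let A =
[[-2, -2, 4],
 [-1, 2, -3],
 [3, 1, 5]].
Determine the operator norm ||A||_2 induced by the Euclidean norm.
||A||_2 ≈ 7.3393 (= sqrt(largest eigenvalue of A^T A))

||A||_2 = sigma_max(A) = sqrt(lambda_max(A^T A)). Form the symmetric matrix M = A^T A =
[[14, 5, 10],
 [5, 9, -9],
 [10, -9, 50]].
Its characteristic polynomial (trace, sum of principal 2x2 minors, determinant of M give the coefficients) is
  p(λ) = det(λ I - M) = λ^3 - 73λ^2 + 1070λ - 2116.
No integer candidate from the rational root theorem (±divisors of 2116) is a root, so the roots are irrational. The cubic discriminant is Δ = 762522580 > 0, so there are three distinct real roots. p(2) = -260 and p(3) = 464 have opposite signs, so a root lies in (2, 3); Newton's method refines it to λ ≈ 2.3388. p(16) = 412 and p(17) = -110 have opposite signs, so a root lies in (16, 17); Newton's method refines it to λ ≈ 16.7965. p(53) = -1586 and p(54) = 260 have opposite signs, so a root lies in (53, 54); Newton's method refines it to λ ≈ 53.8647. Check (Vieta): the three roots sum to 73, matching tr M = 73.
So the eigenvalues of A^T A are ≈ 2.3388, 16.7965, 53.8647 (all ≥ 0, as they must be for A^T A). The largest is λ_max ≈ 53.8647, hence ||A||_2 = sqrt(λ_max) ≈ 7.3393.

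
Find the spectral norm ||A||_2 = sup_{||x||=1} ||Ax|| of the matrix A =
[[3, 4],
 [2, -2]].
||A||_2 = sqrt((33 + sqrt(305))/2) ≈ 5.0232 (= sqrt(largest eigenvalue of A^T A))

||A||_2 = sigma_max(A) = sqrt(lambda_max(A^T A)). Form the symmetric matrix M = A^T A =
[[13, 8],
 [8, 20]].
Its characteristic polynomial (trace, determinant of M give the coefficients) is
  p(λ) = det(λ I - M) = λ^2 - 33λ + 196.
For λ^2 - 33λ + 196 the discriminant is 305. It is nonnegative but not a perfect square, so the roots are real and irrational: λ = (33 ± sqrt(305))/2 ≈ 25.2321, 7.7679.
So the eigenvalues of A^T A are ≈ 7.7679, 25.2321 (all ≥ 0, as they must be for A^T A). The largest is λ_max = (33 + sqrt(305))/2 ≈ 25.2321, hence ||A||_2 = sqrt(λ_max) = sqrt((33 + sqrt(305))/2) ≈ 5.0232.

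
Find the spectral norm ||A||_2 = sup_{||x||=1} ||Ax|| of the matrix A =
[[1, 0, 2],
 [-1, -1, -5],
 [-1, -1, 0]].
||A||_2 ≈ 5.6324 (= sqrt(largest eigenvalue of A^T A))

||A||_2 = sigma_max(A) = sqrt(lambda_max(A^T A)). Form the symmetric matrix M = A^T A =
[[3, 2, 7],
 [2, 2, 5],
 [7, 5, 29]].
Its characteristic polynomial (trace, sum of principal 2x2 minors, determinant of M give the coefficients) is
  p(λ) = det(λ I - M) = λ^3 - 34λ^2 + 73λ - 25.
No integer candidate from the rational root theorem (±divisors of 25) is a root, so the roots are irrational. The cubic discriminant is Δ = 1773881 > 0, so there are three distinct real roots. p(0) = -25 and p(1) = 15 have opposite signs, so a root lies in (0, 1); Newton's method refines it to λ ≈ 0.4259. p(1) = 15 and p(2) = -7 have opposite signs, so a root lies in (1, 2); Newton's method refines it to λ ≈ 1.8504. p(31) = -645 and p(32) = 263 have opposite signs, so a root lies in (31, 32); Newton's method refines it to λ ≈ 31.7237. Check (Vieta): the three roots sum to 34, matching tr M = 34.
So the eigenvalues of A^T A are ≈ 0.4259, 1.8504, 31.7237 (all ≥ 0, as they must be for A^T A). The largest is λ_max ≈ 31.7237, hence ||A||_2 = sqrt(λ_max) ≈ 5.6324.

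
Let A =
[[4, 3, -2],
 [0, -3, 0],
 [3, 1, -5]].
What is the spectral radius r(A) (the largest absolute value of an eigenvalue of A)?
r(A) = (1 + sqrt(57))/2 ≈ 4.2749

The eigenvalues of A are the roots of its characteristic polynomial. With M = A (coefficients from the trace, the sum of principal 2x2 minors, and det A):
  p(λ) = det(λ I - M) = λ^3 + 4λ^2 - 11λ - 42.
By the rational root theorem any rational root is an integer divisor of 42. Testing λ = -3: p(-3) = -27 + 36 + 33 - 42 = 0, so λ = -3 is a root. Dividing out (λ + 3) leaves p(λ) = (λ + 3)(λ^2 + λ - 14). For λ^2 + λ - 14 the discriminant is 57. It is nonnegative but not a perfect square, so the roots are real and irrational: λ = (-1 ± sqrt(57))/2 ≈ 3.2749, -4.2749.
Thus the eigenvalues (to 4 decimals) are 3.2749 (modulus 3.2749); -4.2749 (modulus 4.2749); -3 (modulus 3). The spectral radius is the largest modulus: r(A) = (1 + sqrt(57))/2 ≈ 4.2749. (Cross-check: r(A) ≤ ||A||_2 ≈ 7.6521; equality holds whenever A is normal, though it can also hold for some non-normal A.)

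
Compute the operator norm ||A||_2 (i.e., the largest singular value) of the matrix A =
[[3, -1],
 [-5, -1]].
||A||_2 = sqrt((36 + sqrt(1040))/2) ≈ 5.8416 (= sqrt(largest eigenvalue of A^T A))

||A||_2 = sigma_max(A) = sqrt(lambda_max(A^T A)). Form the symmetric matrix M = A^T A =
[[34, 2],
 [2, 2]].
Its characteristic polynomial (trace, determinant of M give the coefficients) is
  p(λ) = det(λ I - M) = λ^2 - 36λ + 64.
For λ^2 - 36λ + 64 the discriminant is 1040. It is nonnegative but not a perfect square, so the roots are real and irrational: λ = (36 ± sqrt(1040))/2 ≈ 34.1245, 1.8755.
So the eigenvalues of A^T A are ≈ 1.8755, 34.1245 (all ≥ 0, as they must be for A^T A). The largest is λ_max = (36 + sqrt(1040))/2 ≈ 34.1245, hence ||A||_2 = sqrt(λ_max) = sqrt((36 + sqrt(1040))/2) ≈ 5.8416.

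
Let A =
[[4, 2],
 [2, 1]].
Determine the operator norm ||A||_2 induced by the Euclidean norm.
||A||_2 = 5 (= sqrt(largest eigenvalue of A^T A))

||A||_2 = sigma_max(A) = sqrt(lambda_max(A^T A)). Form the symmetric matrix M = A^T A =
[[20, 10],
 [10, 5]].
Its characteristic polynomial (trace, determinant of M give the coefficients) is
  p(λ) = det(λ I - M) = λ^2 - 25λ.
For λ^2 - 25λ the discriminant is 625. It is a perfect square (25^2), so the roots are rational: λ = (25 ± 25)/2 = 25, 0.
So the eigenvalues of A^T A are ≈ 0, 25 (all ≥ 0, as they must be for A^T A). The largest is λ_max = 25, hence ||A||_2 = sqrt(λ_max) = 5.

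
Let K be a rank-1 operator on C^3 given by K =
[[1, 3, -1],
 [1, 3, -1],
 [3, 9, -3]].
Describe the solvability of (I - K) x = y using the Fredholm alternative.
(I - K) is singular (det(I - K) = 0, i.e. 1 ∈ sigma(K)). (I - K) x = y is solvable iff y ⊥ ker((I - K)^*) = span{(1, 3, -1)}, i.e. iff y_1 + 3y_2 - y_3 = 0. When solvable, the solutions are x = y + c·(1, 1, 3), c arbitrary (ker(I - K) = span{(1, 1, 3)}, dimension 1).

K has rank 1, so it is an outer product K = u v^T: every row of K is a multiple of one row vector. Reading off the entries, u = (1, 1, 3) and v = (1, 3, -1) (row i of K equals u_i·v^T). A rank-one matrix u v^T satisfies K u = u (v·u) and kills the (2)-dimensional subspace v^⊥, so its characteristic polynomial is lambda^2 (lambda - v·u) with v·u = tr K = 1. Hence the eigenvalues of I - K are 1 (multiplicity 2) and 1 - (1) = 0, so det(I - K) = 0. (Direct check: I - K =
[[0, -3, 1],
 [-1, -2, 1],
 [-3, -9, 4]]
has determinant 0.) So 1 is an eigenvalue of K and (I - K) is not invertible. The finite-dimensional Fredholm alternative says: either (I - K) is invertible, or ker(I - K) ≠ {0} and then range(I - K) = ker((I - K)^*)^⊥, with dim ker(I - K) = dim ker((I - K)^*). We are in the second case, so we need both kernels. Kernel of I - K: (I - K) u = u - u (v·u) = u - u = 0, so ker(I - K) = span{u} = span{(1, 1, 3)} (it is exactly 1-dimensional because rank(I - K) = 2). Kernel of the adjoint: K is real, so (I - K)^* = I - K^T = I - v u^T, and (I - v u^T) v = v - v (u·v) = 0; hence ker((I - K)^*) = span{v} = span{(1, 3, -1)}. Therefore (I - K) x = y is solvable iff <y, v> = 0, i.e. iff y_1 + 3y_2 - y_3 = 0. When this holds, K y = u (v·y) = 0, so (I - K) y = y and x = y is a particular solution; the full solution set is the line x = y + c·u = y + c·(1, 1, 3), c ∈ C.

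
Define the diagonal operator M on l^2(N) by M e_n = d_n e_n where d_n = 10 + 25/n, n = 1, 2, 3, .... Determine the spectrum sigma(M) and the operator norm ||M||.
sigma(M) = {10 + 25/n : n ≥ 1} ∪ {10}; ||M|| = 35

A bounded diagonal operator on l^2 with diagonal entries d_n has spectrum equal to the closure of {d_n : n ≥ 1}: every d_n is an eigenvalue (with eigenvector e_n), so {d_n} ⊂ sigma(M); the spectrum is closed, so its closure is too; and for lambda not in the closure, (M - lambda I) has bounded inverse (the diagonal entries 1/(d_n - lambda) are bounded). For our sequence d_n = 10 + 25/n, n = 1, 2, 3, ...:
  - {d_n} = {10 + 25/n : n ≥ 1}; the only limit point is 10
  - closure = {10 + 25/n : n ≥ 1} ∪ {10}
For the norm: a diagonal operator has ||M|| = sup_n |d_n|. Here d_n = 10 + 25/n is positive and decreasing, so sup_n |d_n| = d_1 = 10 + 25 = 35. So ||M|| = 35.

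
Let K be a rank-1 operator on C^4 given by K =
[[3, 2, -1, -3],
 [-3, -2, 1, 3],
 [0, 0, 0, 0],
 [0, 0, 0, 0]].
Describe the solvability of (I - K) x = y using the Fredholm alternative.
(I - K) is singular (det(I - K) = 0, i.e. 1 ∈ sigma(K)). (I - K) x = y is solvable iff y ⊥ ker((I - K)^*) = span{(3, 2, -1, -3)}, i.e. iff 3y_1 + 2y_2 - y_3 - 3y_4 = 0. When solvable, the solutions are x = y + c·(1, -1, 0, 0), c arbitrary (ker(I - K) = span{(1, -1, 0, 0)}, dimension 1).

K has rank 1, so it is an outer product K = u v^T: every row of K is a multiple of one row vector. Reading off the entries, u = (1, -1, 0, 0) and v = (3, 2, -1, -3) (row i of K equals u_i·v^T). A rank-one matrix u v^T satisfies K u = u (v·u) and kills the (3)-dimensional subspace v^⊥, so its characteristic polynomial is lambda^3 (lambda - v·u) with v·u = tr K = 1. Hence the eigenvalues of I - K are 1 (multiplicity 3) and 1 - (1) = 0, so det(I - K) = 0. (Direct check: I - K =
[[-2, -2, 1, 3],
 [3, 3, -1, -3],
 [0, 0, 1, 0],
 [0, 0, 0, 1]]
has determinant 0.) So 1 is an eigenvalue of K and (I - K) is not invertible. The finite-dimensional Fredholm alternative says: either (I - K) is invertible, or ker(I - K) ≠ {0} and then range(I - K) = ker((I - K)^*)^⊥, with dim ker(I - K) = dim ker((I - K)^*). We are in the second case, so we need both kernels. Kernel of I - K: (I - K) u = u - u (v·u) = u - u = 0, so ker(I - K) = span{u} = span{(1, -1, 0, 0)} (it is exactly 1-dimensional because rank(I - K) = 3). Kernel of the adjoint: K is real, so (I - K)^* = I - K^T = I - v u^T, and (I - v u^T) v = v - v (u·v) = 0; hence ker((I - K)^*) = span{v} = span{(3, 2, -1, -3)}. Therefore (I - K) x = y is solvable iff <y, v> = 0, i.e. iff 3y_1 + 2y_2 - y_3 - 3y_4 = 0. When this holds, K y = u (v·y) = 0, so (I - K) y = y and x = y is a particular solution; the full solution set is the line x = y + c·u = y + c·(1, -1, 0, 0), c ∈ C.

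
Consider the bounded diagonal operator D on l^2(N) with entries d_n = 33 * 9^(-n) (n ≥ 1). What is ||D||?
||D|| = 11/3 (attained at n = 1)

For D diagonal, ||D|| = sup_n |d_n|. The sequence d_n = 33 * 9^(-n) is positive and strictly decreasing (ratio 9^(-1) < 1), so the supremum is d_1 = 33/9 = 11/3. Hence ||D|| = 11/3.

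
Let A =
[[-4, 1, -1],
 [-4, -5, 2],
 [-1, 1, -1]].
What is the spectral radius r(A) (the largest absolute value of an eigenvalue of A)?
r(A) ≈ 5.1719

The eigenvalues of A are the roots of its characteristic polynomial. With M = A (coefficients from the trace, the sum of principal 2x2 minors, and det A):
  p(λ) = det(λ I - M) = λ^3 + 10λ^2 + 30λ + 9.
No integer candidate from the rational root theorem (±divisors of 9) is a root, so the roots are irrational. The cubic discriminant is Δ = -7587 < 0, so there is one real root and a complex-conjugate pair. p(-1) = -12 and p(0) = 9 have opposite signs, so a root lies in (-1, 0); Newton's method refines it to λ ≈ -0.3365. Dividing out (λ - (-0.3365)) leaves approximately λ^2 + 9.6635λ + 26.7485. For λ^2 + 9.6635λ + 26.7485 the discriminant is -13.6103. It is negative, so the remaining roots are the complex-conjugate pair λ ≈ -4.8318 ± 1.8446i. Their product equals the constant term, so |λ|^2 ≈ 26.7485 and |λ| ≈ 5.1719.
Thus the eigenvalues (to 4 decimals) are -0.3365 (modulus 0.3365); -4.8318 ± 1.8446i (modulus 5.1719). The spectral radius is the largest modulus: r(A) ≈ 5.1719. (Cross-check: r(A) ≤ ||A||_2 ≈ 6.9105; equality holds whenever A is normal, though it can also hold for some non-normal A.)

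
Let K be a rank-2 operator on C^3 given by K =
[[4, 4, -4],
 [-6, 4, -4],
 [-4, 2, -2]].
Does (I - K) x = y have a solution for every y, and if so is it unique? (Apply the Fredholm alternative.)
(I - K) is invertible (det(I - K) = 11 ≠ 0), so for every y in C^3 the equation (I - K) x = y has a unique solution.

K has rank 2 and factors as K = U V^T = u1 v1^T + u2 v2^T with u1 = (-2, -2, -1), v1 = (0, -2, 2), u2 = (-2, 3, 2), v2 = (-2, 0, 0) (multiplying out reproduces the displayed K). The nonzero eigenvalues of U V^T coincide with those of the 2 x 2 matrix G = V^T U = [[v1·u1, v1·u2], [v2·u1, v2·u2]] = [[2, -2], [4, 4]], and by the Sylvester determinant identity det(I_3 - U V^T) = det(I_2 - V^T U) = det([[-1, 2], [-4, -3]]) = (-1)(-3) - (2)(-4) = 11. (Direct check: I - K =
[[-3, -4, 4],
 [6, -3, 4],
 [4, -2, 3]]
has determinant 11.) The finite-dimensional Fredholm alternative says: either (I - K) is invertible, or ker(I - K) ≠ {0} and then range(I - K) = ker((I - K)^*)^⊥, with dim ker(I - K) = dim ker((I - K)^*). Since det(I - K) ≠ 0, 1 is not an eigenvalue of K and ker(I - K) = {0}, so we are in the first case: for every y there is a unique x = (I - K)^(-1) y. (Explicitly, by the Woodbury identity, (I - U V^T)^(-1) = I + U (I_2 - G)^(-1) V^T.)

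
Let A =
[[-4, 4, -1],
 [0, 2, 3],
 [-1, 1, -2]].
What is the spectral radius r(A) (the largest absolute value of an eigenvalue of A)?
r(A) ≈ 5.0365

The eigenvalues of A are the roots of its characteristic polynomial. With M = A (coefficients from the trace, the sum of principal 2x2 minors, and det A):
  p(λ) = det(λ I - M) = λ^3 + 4λ^2 - 8λ - 14.
No integer candidate from the rational root theorem (±divisors of 14) is a root, so the roots are irrational. The cubic discriminant is Δ = 9428 > 0, so there are three distinct real roots. p(-6) = -38 and p(-5) = 1 have opposite signs, so a root lies in (-6, -5); Newton's method refines it to λ ≈ -5.0365. p(-2) = 10 and p(-1) = -3 have opposite signs, so a root lies in (-2, -1); Newton's method refines it to λ ≈ -1.2277. p(2) = -6 and p(3) = 25 have opposite signs, so a root lies in (2, 3); Newton's method refines it to λ ≈ 2.2642. Check (Vieta): the three roots sum to -4, matching tr M = -4.
Thus the eigenvalues (to 4 decimals) are -5.0365 (modulus 5.0365); -1.2277 (modulus 1.2277); 2.2642 (modulus 2.2642). The spectral radius is the largest modulus: r(A) ≈ 5.0365. (Cross-check: r(A) ≤ ||A||_2 ≈ 6.0689; equality holds whenever A is normal, though it can also hold for some non-normal A.)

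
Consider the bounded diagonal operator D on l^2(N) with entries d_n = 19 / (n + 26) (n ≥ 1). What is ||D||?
||D|| = 19/27 (attained at n = 1)

For D diagonal, ||D|| = sup_n |d_n| = sup_n 19/(n + 26). This is positive and strictly decreasing in n, so the supremum is attained at n = 1: d_1 = 19/(1 + 26) = 19/27. Hence ||D|| = 19/27.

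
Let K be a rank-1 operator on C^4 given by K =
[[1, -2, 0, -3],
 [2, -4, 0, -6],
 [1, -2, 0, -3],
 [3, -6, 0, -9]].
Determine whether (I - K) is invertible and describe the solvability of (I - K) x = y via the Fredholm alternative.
(I - K) is invertible (det(I - K) = 13 ≠ 0), so for every y in C^4 the equation (I - K) x = y has a unique solution.

K has rank 1, so it is an outer product K = u v^T: every row of K is a multiple of one row vector. Reading off the entries, u = (1, 2, 1, 3) and v = (1, -2, 0, -3) (row i of K equals u_i·v^T). A rank-one matrix u v^T satisfies K u = u (v·u) and kills the (3)-dimensional subspace v^⊥, so its characteristic polynomial is lambda^3 (lambda - v·u) with v·u = tr K = -12. Hence the eigenvalues of I - K are 1 (multiplicity 3) and 1 - (-12) = 13, so det(I - K) = 13. (Direct check: I - K =
[[0, 2, 0, 3],
 [-2, 5, 0, 6],
 [-1, 2, 1, 3],
 [-3, 6, 0, 10]]
has determinant 13.) The finite-dimensional Fredholm alternative says: either (I - K) is invertible, or ker(I - K) ≠ {0} and then range(I - K) = ker((I - K)^*)^⊥, with dim ker(I - K) = dim ker((I - K)^*). Since det(I - K) ≠ 0, 1 is not an eigenvalue of K and ker(I - K) = {0}, so we are in the first case: for every y there is a unique x = (I - K)^(-1) y. Explicitly, by the Sherman–Morrison formula, (I - u v^T)^(-1) = I + u v^T/(1 - v·u), i.e. (I - K)^(-1) = I + K/(13).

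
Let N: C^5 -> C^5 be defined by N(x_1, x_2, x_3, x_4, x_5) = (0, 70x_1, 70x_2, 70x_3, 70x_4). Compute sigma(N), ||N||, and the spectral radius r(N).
sigma(N) = {0}; ||N|| = 70; r(N) = 0. (N is nilpotent with N^5 = 0.)

On C^5, N is a strictly lower-triangular matrix with 70 on the subdiagonal and zeros elsewhere, so its characteristic polynomial is lambda^5 and every eigenvalue is 0: sigma(N) = {0}. For the operator norm, N e_i = 70e_{i+1} for i = 1, ..., 4 and N e_5 = 0, so the singular values of N are 70 (with multiplicity 4) and 0; hence ||N|| = 70. The spectral radius r(N) = max|lambda| = 0. Note ||N|| > r(N) — characteristic of non-normal nilpotent operators. Indeed N^5 = 0.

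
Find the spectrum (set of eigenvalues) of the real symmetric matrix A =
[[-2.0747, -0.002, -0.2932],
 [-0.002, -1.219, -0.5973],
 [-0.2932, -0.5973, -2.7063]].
sigma(A) ≈ {-3, -2, -1}

A is real symmetric, so its spectrum consists of real eigenvalues. Expanding the characteristic polynomial of the displayed matrix gives
  det(λ I - A) = p(λ) = λ^3 + (6)λ^2 + (11)λ + (6).
Solving p(λ) = 0 yields eigenvalues ≈ -3, -2, -1. (A is shown rounded to 4 decimals, so these recover the underlying integer eigenvalues to within that precision.)
Verification: the trace of A = -6 equals the sum of eigenvalues -6, and det(A) ≈ -6.0001 matches the eigenvalue product -6.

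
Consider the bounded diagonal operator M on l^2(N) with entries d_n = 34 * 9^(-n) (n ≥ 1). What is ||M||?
||M|| = 34/9 (attained at n = 1)

For M diagonal, ||M|| = sup_n |d_n|. The sequence d_n = 34 * 9^(-n) is positive and strictly decreasing (ratio 9^(-1) < 1), so the supremum is d_1 = 34/9. Hence ||M|| = 34/9.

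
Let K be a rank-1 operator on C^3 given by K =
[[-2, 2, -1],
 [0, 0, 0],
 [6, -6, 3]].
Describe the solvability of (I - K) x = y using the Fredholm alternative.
(I - K) is singular (det(I - K) = 0, i.e. 1 ∈ sigma(K)). (I - K) x = y is solvable iff y ⊥ ker((I - K)^*) = span{(-2, 2, -1)}, i.e. iff -2y_1 + 2y_2 - y_3 = 0. When solvable, the solutions are x = y + c·(1, 0, -3), c arbitrary (ker(I - K) = span{(1, 0, -3)}, dimension 1).

K has rank 1, so it is an outer product K = u v^T: every row of K is a multiple of one row vector. Reading off the entries, u = (1, 0, -3) and v = (-2, 2, -1) (row i of K equals u_i·v^T). A rank-one matrix u v^T satisfies K u = u (v·u) and kills the (2)-dimensional subspace v^⊥, so its characteristic polynomial is lambda^2 (lambda - v·u) with v·u = tr K = 1. Hence the eigenvalues of I - K are 1 (multiplicity 2) and 1 - (1) = 0, so det(I - K) = 0. (Direct check: I - K =
[[3, -2, 1],
 [0, 1, 0],
 [-6, 6, -2]]
has determinant 0.) So 1 is an eigenvalue of K and (I - K) is not invertible. The finite-dimensional Fredholm alternative says: either (I - K) is invertible, or ker(I - K) ≠ {0} and then range(I - K) = ker((I - K)^*)^⊥, with dim ker(I - K) = dim ker((I - K)^*). We are in the second case, so we need both kernels. Kernel of I - K: (I - K) u = u - u (v·u) = u - u = 0, so ker(I - K) = span{u} = span{(1, 0, -3)} (it is exactly 1-dimensional because rank(I - K) = 2). Kernel of the adjoint: K is real, so (I - K)^* = I - K^T = I - v u^T, and (I - v u^T) v = v - v (u·v) = 0; hence ker((I - K)^*) = span{v} = span{(-2, 2, -1)}. Therefore (I - K) x = y is solvable iff <y, v> = 0, i.e. iff -2y_1 + 2y_2 - y_3 = 0. When this holds, K y = u (v·y) = 0, so (I - K) y = y and x = y is a particular solution; the full solution set is the line x = y + c·u = y + c·(1, 0, -3), c ∈ C.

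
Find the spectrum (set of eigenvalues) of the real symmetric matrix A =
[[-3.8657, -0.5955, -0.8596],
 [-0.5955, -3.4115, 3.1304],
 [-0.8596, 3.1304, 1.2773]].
sigma(A) ≈ {-5, -4, 3}

A is real symmetric, so its spectrum consists of real eigenvalues. Expanding the characteristic polynomial of the displayed matrix gives
  det(λ I - A) = p(λ) = λ^3 + (6)λ^2 + (-7)λ + (-60).
Solving p(λ) = 0 yields eigenvalues ≈ -5, -4, 3. (A is shown rounded to 4 decimals, so these recover the underlying integer eigenvalues to within that precision.)
Verification: the trace of A = -6 equals the sum of eigenvalues -6, and det(A) ≈ 59.9991 matches the eigenvalue product 60.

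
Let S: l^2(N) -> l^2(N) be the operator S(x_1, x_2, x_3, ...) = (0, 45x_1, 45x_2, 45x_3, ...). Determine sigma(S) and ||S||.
sigma(S) = closed disk {z in C : |z| ≤ 45}; ||S|| = 45

Note S = 45·U where U is the unit right shift (U x)_k = x_{k-1} (with x_0 := 0); so ||S|| = 45||U|| and sigma(S) = 45·sigma(U). ||S x||^2 = sum_{k≥1} |45x_k|^2 = 2025||x||^2, so ||S|| = 45 and sigma(S) ⊂ {|z| ≤ 45}. For any |lambda| < 45, the equation (S - lambda I) x = 0 forces x_1 = 0, then 45x_k = lambda x_{k+1} ⇒ x = 0, so S has no eigenvalues. But (S - lambda I) is not surjective for |lambda| < 45: solving (S - lambda I) x = e_1 would require x_n proportional to (lambda/45)^(-n), which is not in l^2. So every |lambda| < 45 lies in the residual spectrum. The boundary |lambda| = 45 is in the approximate point spectrum (the spectrum is closed). Hence sigma(S) is the closed disk of radius 45.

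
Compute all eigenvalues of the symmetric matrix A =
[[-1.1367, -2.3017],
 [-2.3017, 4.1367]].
sigma(A) ≈ {-2, 5}

A is real symmetric, so its spectrum consists of real eigenvalues. Expanding the characteristic polynomial of the displayed matrix gives
  det(λ I - A) = p(λ) = λ^2 + (-3)λ + (-10).
Solving p(λ) = 0 yields eigenvalues ≈ -2, 5. (A is shown rounded to 4 decimals, so these recover the underlying integer eigenvalues to within that precision.)
Verification: the trace of A = 3 equals the sum of eigenvalues 3, and det(A) ≈ -10.0000 matches the eigenvalue product -10.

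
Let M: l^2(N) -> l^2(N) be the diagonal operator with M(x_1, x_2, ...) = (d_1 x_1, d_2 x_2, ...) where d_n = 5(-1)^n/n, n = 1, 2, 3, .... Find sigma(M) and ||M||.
sigma(M) = {5(-1)^n/n : n ≥ 1} ∪ {0}; ||M|| = 5

A bounded diagonal operator on l^2 with diagonal entries d_n has spectrum equal to the closure of {d_n : n ≥ 1}: every d_n is an eigenvalue (with eigenvector e_n), so {d_n} ⊂ sigma(M); the spectrum is closed, so its closure is too; and for lambda not in the closure, (M - lambda I) has bounded inverse (the diagonal entries 1/(d_n - lambda) are bounded). For our sequence d_n = 5(-1)^n/n, n = 1, 2, 3, ...:
  - {d_n} = {5(-1)^n/n : n ≥ 1}; the only limit point is 0
  - closure = {5(-1)^n/n : n ≥ 1} ∪ {0}
For the norm: a diagonal operator has ||M|| = sup_n |d_n|. Here |d_n| = 5/n is decreasing, so sup_n |d_n| = |d_1| = 5. So ||M|| = 5.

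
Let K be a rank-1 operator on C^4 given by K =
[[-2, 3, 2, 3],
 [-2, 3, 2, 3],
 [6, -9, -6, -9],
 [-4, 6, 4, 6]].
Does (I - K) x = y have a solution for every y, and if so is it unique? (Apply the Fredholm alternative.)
(I - K) is singular (det(I - K) = 0, i.e. 1 ∈ sigma(K)). (I - K) x = y is solvable iff y ⊥ ker((I - K)^*) = span{(-2, 3, 2, 3)}, i.e. iff -2y_1 + 3y_2 + 2y_3 + 3y_4 = 0. When solvable, the solutions are x = y + c·(1, 1, -3, 2), c arbitrary (ker(I - K) = span{(1, 1, -3, 2)}, dimension 1).

K has rank 1, so it is an outer product K = u v^T: every row of K is a multiple of one row vector. Reading off the entries, u = (1, 1, -3, 2) and v = (-2, 3, 2, 3) (row i of K equals u_i·v^T). A rank-one matrix u v^T satisfies K u = u (v·u) and kills the (3)-dimensional subspace v^⊥, so its characteristic polynomial is lambda^3 (lambda - v·u) with v·u = tr K = 1. Hence the eigenvalues of I - K are 1 (multiplicity 3) and 1 - (1) = 0, so det(I - K) = 0. (Direct check: I - K =
[[3, -3, -2, -3],
 [2, -2, -2, -3],
 [-6, 9, 7, 9],
 [4, -6, -4, -5]]
has determinant 0.) So 1 is an eigenvalue of K and (I - K) is not invertible. The finite-dimensional Fredholm alternative says: either (I - K) is invertible, or ker(I - K) ≠ {0} and then range(I - K) = ker((I - K)^*)^⊥, with dim ker(I - K) = dim ker((I - K)^*). We are in the second case, so we need both kernels. Kernel of I - K: (I - K) u = u - u (v·u) = u - u = 0, so ker(I - K) = span{u} = span{(1, 1, -3, 2)} (it is exactly 1-dimensional because rank(I - K) = 3). Kernel of the adjoint: K is real, so (I - K)^* = I - K^T = I - v u^T, and (I - v u^T) v = v - v (u·v) = 0; hence ker((I - K)^*) = span{v} = span{(-2, 3, 2, 3)}. Therefore (I - K) x = y is solvable iff <y, v> = 0, i.e. iff -2y_1 + 3y_2 + 2y_3 + 3y_4 = 0. When this holds, K y = u (v·y) = 0, so (I - K) y = y and x = y is a particular solution; the full solution set is the line x = y + c·u = y + c·(1, 1, -3, 2), c ∈ C.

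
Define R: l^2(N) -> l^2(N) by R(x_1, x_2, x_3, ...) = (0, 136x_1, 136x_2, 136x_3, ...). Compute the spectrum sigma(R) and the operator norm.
sigma(R) = closed disk {z in C : |z| ≤ 136}; ||R|| = 136

Note R = 136·U where U is the unit right shift (U x)_k = x_{k-1} (with x_0 := 0); so ||R|| = 136||U|| and sigma(R) = 136·sigma(U). ||R x||^2 = sum_{k≥1} |136x_k|^2 = 18496||x||^2, so ||R|| = 136 and sigma(R) ⊂ {|z| ≤ 136}. For any |lambda| < 136, the equation (R - lambda I) x = 0 forces x_1 = 0, then 136x_k = lambda x_{k+1} ⇒ x = 0, so R has no eigenvalues. But (R - lambda I) is not surjective for |lambda| < 136: solving (R - lambda I) x = e_1 would require x_n proportional to (lambda/136)^(-n), which is not in l^2. So every |lambda| < 136 lies in the residual spectrum. The boundary |lambda| = 136 is in the approximate point spectrum (the spectrum is closed). Hence sigma(R) is the closed disk of radius 136.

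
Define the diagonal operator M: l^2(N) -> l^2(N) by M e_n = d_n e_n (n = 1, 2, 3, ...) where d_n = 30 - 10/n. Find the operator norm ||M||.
||M|| = 30

For a diagonal operator on l^2 with entries d_n, ||M|| = sup_n |d_n|. Here d_1 = 20, d_2 = 25, ..., and d_n = 30 - 10/n increases monotonically toward 30. All terms lie in [20, 30), so |d_n| = d_n and the supremum is the limit 30, which is not attained by any individual d_n. Hence ||M|| = 30.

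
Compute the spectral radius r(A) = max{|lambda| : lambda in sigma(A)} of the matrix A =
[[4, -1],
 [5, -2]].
r(A) = 3

The eigenvalues of A are the roots of its characteristic polynomial. With M = A (coefficients from the trace and determinant):
  p(λ) = det(λ I - M) = λ^2 - 2λ - 3.
For λ^2 - 2λ - 3 the discriminant is 16. It is a perfect square (4^2), so the roots are rational: λ = (2 ± 4)/2 = 3, -1.
Thus the eigenvalues (to 4 decimals) are 3 (modulus 3); -1 (modulus 1). The spectral radius is the largest modulus: r(A) = 3. (Cross-check: r(A) ≤ ||A||_2 ≈ 6.7678; equality holds whenever A is normal, though it can also hold for some non-normal A.)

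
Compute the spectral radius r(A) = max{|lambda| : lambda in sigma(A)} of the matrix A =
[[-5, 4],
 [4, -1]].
r(A) = (6 + sqrt(80))/2 ≈ 7.4721

The eigenvalues of A are the roots of its characteristic polynomial. With M = A (coefficients from the trace and determinant):
  p(λ) = det(λ I - M) = λ^2 + 6λ - 11.
For λ^2 + 6λ - 11 the discriminant is 80. It is nonnegative but not a perfect square, so the roots are real and irrational: λ = (-6 ± sqrt(80))/2 ≈ 1.4721, -7.4721.
Thus the eigenvalues (to 4 decimals) are 1.4721 (modulus 1.4721); -7.4721 (modulus 7.4721). The spectral radius is the largest modulus: r(A) = (6 + sqrt(80))/2 ≈ 7.4721. (Cross-check: r(A) ≤ ||A||_2 ≈ 7.4721; equality holds whenever A is normal, though it can also hold for some non-normal A.)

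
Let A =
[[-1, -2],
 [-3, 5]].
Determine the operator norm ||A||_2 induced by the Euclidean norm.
||A||_2 = sqrt((39 + sqrt(1037))/2) ≈ 5.9667 (= sqrt(largest eigenvalue of A^T A))

||A||_2 = sigma_max(A) = sqrt(lambda_max(A^T A)). Form the symmetric matrix M = A^T A =
[[10, -13],
 [-13, 29]].
Its characteristic polynomial (trace, determinant of M give the coefficients) is
  p(λ) = det(λ I - M) = λ^2 - 39λ + 121.
For λ^2 - 39λ + 121 the discriminant is 1037. It is nonnegative but not a perfect square, so the roots are real and irrational: λ = (39 ± sqrt(1037))/2 ≈ 35.6012, 3.3988.
So the eigenvalues of A^T A are ≈ 3.3988, 35.6012 (all ≥ 0, as they must be for A^T A). The largest is λ_max = (39 + sqrt(1037))/2 ≈ 35.6012, hence ||A||_2 = sqrt(λ_max) = sqrt((39 + sqrt(1037))/2) ≈ 5.9667.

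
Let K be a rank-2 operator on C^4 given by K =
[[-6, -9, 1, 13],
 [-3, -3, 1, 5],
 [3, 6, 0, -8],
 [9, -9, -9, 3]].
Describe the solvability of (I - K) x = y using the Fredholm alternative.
(I - K) is invertible (det(I - K) = -182 ≠ 0), so for every y in C^4 the equation (I - K) x = y has a unique solution.

K has rank 2 and factors as K = U V^T = u1 v1^T + u2 v2^T with u1 = (-3, -1, 2, -3), v1 = (0, 3, 1, -3), u2 = (2, 1, -1, -3), v2 = (-3, 0, 2, 2) (multiplying out reproduces the displayed K). The nonzero eigenvalues of U V^T coincide with those of the 2 x 2 matrix G = V^T U = [[v1·u1, v1·u2], [v2·u1, v2·u2]] = [[8, 11], [7, -14]], and by the Sylvester determinant identity det(I_4 - U V^T) = det(I_2 - V^T U) = det([[-7, -11], [-7, 15]]) = (-7)(15) - (-11)(-7) = -182. (Direct check: I - K =
[[7, 9, -1, -13],
 [3, 4, -1, -5],
 [-3, -6, 1, 8],
 [-9, 9, 9, -2]]
has determinant -182.) The finite-dimensional Fredholm alternative says: either (I - K) is invertible, or ker(I - K) ≠ {0} and then range(I - K) = ker((I - K)^*)^⊥, with dim ker(I - K) = dim ker((I - K)^*). Since det(I - K) ≠ 0, 1 is not an eigenvalue of K and ker(I - K) = {0}, so we are in the first case: for every y there is a unique x = (I - K)^(-1) y. (Explicitly, by the Woodbury identity, (I - U V^T)^(-1) = I + U (I_2 - G)^(-1) V^T.)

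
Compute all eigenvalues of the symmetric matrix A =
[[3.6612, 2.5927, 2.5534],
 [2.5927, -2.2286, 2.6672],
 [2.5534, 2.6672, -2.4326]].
sigma(A) ≈ {-5, -2, 6}

A is real symmetric, so its spectrum consists of real eigenvalues. Expanding the characteristic polynomial of the displayed matrix gives
  det(λ I - A) = p(λ) = λ^3 + (1)λ^2 + (-32)λ + (-60).
Solving p(λ) = 0 yields eigenvalues ≈ -5, -2, 6. (A is shown rounded to 4 decimals, so these recover the underlying integer eigenvalues to within that precision.)
Verification: the trace of A = -1 equals the sum of eigenvalues -1, and det(A) ≈ 59.9999 matches the eigenvalue product 60.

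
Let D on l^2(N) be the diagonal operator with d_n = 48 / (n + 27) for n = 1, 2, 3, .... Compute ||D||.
||D|| = 12/7 (attained at n = 1)

For D diagonal, ||D|| = sup_n |d_n| = sup_n 48/(n + 27). This is positive and strictly decreasing in n, so the supremum is attained at n = 1: d_1 = 48/(1 + 27) = 12/7. Hence ||D|| = 12/7.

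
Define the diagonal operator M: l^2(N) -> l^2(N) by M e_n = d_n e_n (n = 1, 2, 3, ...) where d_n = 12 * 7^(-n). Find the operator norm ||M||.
||M|| = 12/7 (attained at n = 1)

For M diagonal, ||M|| = sup_n |d_n|. The sequence d_n = 12 * 7^(-n) is positive and strictly decreasing (ratio 7^(-1) < 1), so the supremum is d_1 = 12/7. Hence ||M|| = 12/7.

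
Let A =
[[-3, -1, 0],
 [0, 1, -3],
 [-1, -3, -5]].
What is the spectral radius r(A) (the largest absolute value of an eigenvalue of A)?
r(A) ≈ 6.347

The eigenvalues of A are the roots of its characteristic polynomial. With M = A (coefficients from the trace, the sum of principal 2x2 minors, and det A):
  p(λ) = det(λ I - M) = λ^3 + 7λ^2 - 2λ - 39.
No integer candidate from the rational root theorem (±divisors of 39) is a root, so the roots are irrational. The cubic discriminant is Δ = 22497 > 0, so there are three distinct real roots. p(-7) = -25 and p(-6) = 9 have opposite signs, so a root lies in (-7, -6); Newton's method refines it to λ ≈ -6.347. p(-3) = 3 and p(-2) = -15 have opposite signs, so a root lies in (-3, -2); Newton's method refines it to λ ≈ -2.8268. p(2) = -7 and p(3) = 45 have opposite signs, so a root lies in (2, 3); Newton's method refines it to λ ≈ 2.1737. Check (Vieta): the three roots sum to -7, matching tr M = -7.
Thus the eigenvalues (to 4 decimals) are -6.347 (modulus 6.347); -2.8268 (modulus 2.8268); 2.1737 (modulus 2.1737). The spectral radius is the largest modulus: r(A) ≈ 6.347. (Cross-check: r(A) ≤ ||A||_2 ≈ 6.3807; equality holds whenever A is normal, though it can also hold for some non-normal A.)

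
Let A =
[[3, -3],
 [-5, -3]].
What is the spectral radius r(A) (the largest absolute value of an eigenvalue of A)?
r(A) = sqrt(96)/2 ≈ 4.899

The eigenvalues of A are the roots of its characteristic polynomial. With M = A (coefficients from the trace and determinant):
  p(λ) = det(λ I - M) = λ^2 - 24.
For λ^2 - 24 the discriminant is 96. It is nonnegative but not a perfect square, so the roots are real and irrational: λ = ± sqrt(96)/2 ≈ 4.899, -4.899.
Thus the eigenvalues (to 4 decimals) are 4.899 (modulus 4.899); -4.899 (modulus 4.899). The spectral radius is the largest modulus: r(A) = sqrt(96)/2 ≈ 4.899. (Cross-check: r(A) ≤ ||A||_2 ≈ 6; equality holds whenever A is normal, though it can also hold for some non-normal A.)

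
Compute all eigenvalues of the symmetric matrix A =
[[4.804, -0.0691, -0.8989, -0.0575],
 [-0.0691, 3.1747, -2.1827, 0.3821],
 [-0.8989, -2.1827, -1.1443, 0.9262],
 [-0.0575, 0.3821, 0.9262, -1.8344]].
sigma(A) ≈ {-3, -1, 4, 5}

A is real symmetric, so its spectrum consists of real eigenvalues. Expanding the characteristic polynomial of the displayed matrix gives
  det(λ I - A) = p(λ) = λ^4 + (-5)λ^3 + (-13)λ^2 + (53)λ + (59.9973).
Solving p(λ) = 0 yields eigenvalues ≈ -3, -1, 4, 5. (A is shown rounded to 4 decimals, so these recover the underlying integer eigenvalues to within that precision.)
Verification: the trace of A = 5 equals the sum of eigenvalues 5, and det(A) ≈ 59.9973 matches the eigenvalue product 60.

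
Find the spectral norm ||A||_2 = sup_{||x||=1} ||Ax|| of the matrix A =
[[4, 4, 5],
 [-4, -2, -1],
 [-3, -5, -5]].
||A||_2 ≈ 11.378 (= sqrt(largest eigenvalue of A^T A))

||A||_2 = sigma_max(A) = sqrt(lambda_max(A^T A)). Form the symmetric matrix M = A^T A =
[[41, 39, 39],
 [39, 45, 47],
 [39, 47, 51]].
Its characteristic polynomial (trace, sum of principal 2x2 minors, determinant of M give the coefficients) is
  p(λ) = det(λ I - M) = λ^3 - 137λ^2 + 980λ - 484.
No integer candidate from the rational root theorem (±divisors of 484) is a root, so the roots are irrational. The cubic discriminant is Δ = 10446188400 > 0, so there are three distinct real roots. p(0) = -484 and p(1) = 360 have opposite signs, so a root lies in (0, 1); Newton's method refines it to λ ≈ 0.5335. p(7) = 6 and p(8) = -900 have opposite signs, so a root lies in (7, 8); Newton's method refines it to λ ≈ 7.0076. p(129) = -7192 and p(130) = 8616 have opposite signs, so a root lies in (129, 130); Newton's method refines it to λ ≈ 129.4589. Check (Vieta): the three roots sum to 137, matching tr M = 137.
So the eigenvalues of A^T A are ≈ 0.5335, 7.0076, 129.4589 (all ≥ 0, as they must be for A^T A). The largest is λ_max ≈ 129.4589, hence ||A||_2 = sqrt(λ_max) ≈ 11.378.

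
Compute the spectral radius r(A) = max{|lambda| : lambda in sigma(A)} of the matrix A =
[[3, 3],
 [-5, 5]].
r(A) = sqrt(30) ≈ 5.4772

The eigenvalues of A are the roots of its characteristic polynomial. With M = A (coefficients from the trace and determinant):
  p(λ) = det(λ I - M) = λ^2 - 8λ + 30.
For λ^2 - 8λ + 30 the discriminant is -56. It is negative, so the roots are the complex-conjugate pair λ = 4 ± (sqrt(56)/2) i ≈ 4 ± 3.7417i. For a conjugate pair the product of the roots equals the constant term, so |λ|^2 = 30 and |λ| = sqrt(30) ≈ 5.4772.
Thus the eigenvalues (to 4 decimals) are 4 ± 3.7417i (modulus 5.4772). The spectral radius is the largest modulus: r(A) = sqrt(30) ≈ 5.4772. (Cross-check: r(A) ≤ ||A||_2 ≈ 7.0711; equality holds whenever A is normal, though it can also hold for some non-normal A.)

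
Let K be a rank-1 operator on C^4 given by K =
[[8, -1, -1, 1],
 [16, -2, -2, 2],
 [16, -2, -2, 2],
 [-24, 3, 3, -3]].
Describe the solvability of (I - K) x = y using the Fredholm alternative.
(I - K) is singular (det(I - K) = 0, i.e. 1 ∈ sigma(K)). (I - K) x = y is solvable iff y ⊥ ker((I - K)^*) = span{(8, -1, -1, 1)}, i.e. iff 8y_1 - y_2 - y_3 + y_4 = 0. When solvable, the solutions are x = y + c·(1, 2, 2, -3), c arbitrary (ker(I - K) = span{(1, 2, 2, -3)}, dimension 1).

K has rank 1, so it is an outer product K = u v^T: every row of K is a multiple of one row vector. Reading off the entries, u = (1, 2, 2, -3) and v = (8, -1, -1, 1) (row i of K equals u_i·v^T). A rank-one matrix u v^T satisfies K u = u (v·u) and kills the (3)-dimensional subspace v^⊥, so its characteristic polynomial is lambda^3 (lambda - v·u) with v·u = tr K = 1. Hence the eigenvalues of I - K are 1 (multiplicity 3) and 1 - (1) = 0, so det(I - K) = 0. (Direct check: I - K =
[[-7, 1, 1, -1],
 [-16, 3, 2, -2],
 [-16, 2, 3, -2],
 [24, -3, -3, 4]]
has determinant 0.) So 1 is an eigenvalue of K and (I - K) is not invertible. The finite-dimensional Fredholm alternative says: either (I - K) is invertible, or ker(I - K) ≠ {0} and then range(I - K) = ker((I - K)^*)^⊥, with dim ker(I - K) = dim ker((I - K)^*). We are in the second case, so we need both kernels. Kernel of I - K: (I - K) u = u - u (v·u) = u - u = 0, so ker(I - K) = span{u} = span{(1, 2, 2, -3)} (it is exactly 1-dimensional because rank(I - K) = 3). Kernel of the adjoint: K is real, so (I - K)^* = I - K^T = I - v u^T, and (I - v u^T) v = v - v (u·v) = 0; hence ker((I - K)^*) = span{v} = span{(8, -1, -1, 1)}. Therefore (I - K) x = y is solvable iff <y, v> = 0, i.e. iff 8y_1 - y_2 - y_3 + y_4 = 0. When this holds, K y = u (v·y) = 0, so (I - K) y = y and x = y is a particular solution; the full solution set is the line x = y + c·u = y + c·(1, 2, 2, -3), c ∈ C.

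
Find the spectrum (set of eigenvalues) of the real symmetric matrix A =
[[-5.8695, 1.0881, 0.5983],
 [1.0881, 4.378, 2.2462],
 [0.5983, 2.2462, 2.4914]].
sigma(A) ≈ {-6, 1, 6}

A is real symmetric, so its spectrum consists of real eigenvalues. Expanding the characteristic polynomial of the displayed matrix gives
  det(λ I - A) = p(λ) = λ^3 + (-1)λ^2 + (-36)λ + (35.9989).
Solving p(λ) = 0 yields eigenvalues ≈ -6, 1, 6. (A is shown rounded to 4 decimals, so these recover the underlying integer eigenvalues to within that precision.)
Verification: the trace of A = 1 equals the sum of eigenvalues 1, and det(A) ≈ -35.9989 matches the eigenvalue product -36.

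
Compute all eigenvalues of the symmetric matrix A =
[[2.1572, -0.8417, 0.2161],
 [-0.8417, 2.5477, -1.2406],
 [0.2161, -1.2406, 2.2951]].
sigma(A) ≈ {1, 2, 4}

A is real symmetric, so its spectrum consists of real eigenvalues. Expanding the characteristic polynomial of the displayed matrix gives
  det(λ I - A) = p(λ) = λ^3 + (-7)λ^2 + (14)λ + (-8).
Solving p(λ) = 0 yields eigenvalues ≈ 1, 2, 4. (A is shown rounded to 4 decimals, so these recover the underlying integer eigenvalues to within that precision.)
Verification: the trace of A = 7 equals the sum of eigenvalues 7, and det(A) ≈ 7.9999 matches the eigenvalue product 8.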